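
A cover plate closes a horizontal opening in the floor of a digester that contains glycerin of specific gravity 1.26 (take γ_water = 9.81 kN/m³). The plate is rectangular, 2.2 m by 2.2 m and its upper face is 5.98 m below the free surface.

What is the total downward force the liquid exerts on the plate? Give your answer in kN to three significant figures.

F ≈ 358 kN

γ = 1.26 × 9.81 = 12.3606 kN/m³.
The plate is horizontal, so pressure is uniform at p = γ·h = 12.3606 × 5.98 = 73.9164 kN/m².
A = 2.2 × 2.2 = 4.84 m².
F = p·A = 73.9164 × 4.84 = 357.755 kN.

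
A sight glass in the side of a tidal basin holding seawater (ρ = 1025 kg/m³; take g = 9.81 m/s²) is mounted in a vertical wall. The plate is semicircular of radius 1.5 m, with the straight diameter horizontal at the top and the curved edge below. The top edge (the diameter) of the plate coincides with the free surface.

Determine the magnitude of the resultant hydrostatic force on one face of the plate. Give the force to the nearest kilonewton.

γ = ρg = 1025 × 9.81 / 1000 = 10.05525 kN/m³.
The centroid of a semicircle lies 4r/(3π) = 0.63662 m from the diameter, here below the top edge, so the centroid depth is h_c = 0.63662 m.
A = πr²/2 = π × 1.5²/2 = 3.53429 m².
Resultant F = γ·h_c·A = 10.05525 × 0.63662 × 3.53429 = 22.6243 kN.

F ≈ 23 kN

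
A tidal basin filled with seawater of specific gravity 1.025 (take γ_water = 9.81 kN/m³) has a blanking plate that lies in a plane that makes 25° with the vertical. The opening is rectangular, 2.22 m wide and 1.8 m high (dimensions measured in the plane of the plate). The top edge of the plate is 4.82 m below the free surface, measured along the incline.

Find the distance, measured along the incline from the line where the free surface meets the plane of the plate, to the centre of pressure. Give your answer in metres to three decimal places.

y_p = 5.767 m

γ = 1.025 × 9.81 = 10.05525 kN/m³.
The plate makes 25° with the vertical, i.e. θ = 90° − 25° = 65° to the horizontal. Measuring y along the incline from the free-surface line, vertical depth h = y·sinθ with sinθ = 0.906308.
The centroid lies 1.8/2 = 0.9 m below the top edge, so y_c = 4.82 + 0.9 = 5.72 m and h_c = 5.72 × 0.906308 = 5.18408 m.
A = 2.22 × 1.8 = 3.996 m².
Resultant F = γ·h_c·A = 10.05525 × 5.18408 × 3.996 = 208.3 kN.
I_c = b·h³/12 = 2.22 × 1.8³/12 = 1.07892 m⁴.
Centre of pressure: y_p = y_c + I_c/(y_c·A) = 5.72 + 1.07892/(5.72 × 3.996) = 5.72 + 0.0472028 = 5.7672 m along the plane.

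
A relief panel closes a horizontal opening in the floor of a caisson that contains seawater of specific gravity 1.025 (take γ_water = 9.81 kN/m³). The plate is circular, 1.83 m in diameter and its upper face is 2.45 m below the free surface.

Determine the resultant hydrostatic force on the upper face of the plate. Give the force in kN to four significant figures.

γ = 1.025 × 9.81 = 10.05525 kN/m³.
The plate is horizontal, so pressure is uniform at p = γ·h = 10.05525 × 2.45 = 24.6354 kN/m².
A = π(0.915)² = 2.63022 m².
F = p·A = 24.6354 × 2.63022 = 64.7965 kN.

F ≈ 64.80 kN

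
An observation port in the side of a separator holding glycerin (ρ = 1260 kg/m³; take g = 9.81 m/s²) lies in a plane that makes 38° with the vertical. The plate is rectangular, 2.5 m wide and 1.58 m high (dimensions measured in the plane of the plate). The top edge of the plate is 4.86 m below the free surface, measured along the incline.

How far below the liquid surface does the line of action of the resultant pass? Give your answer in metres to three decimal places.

γ = ρg = 1260 × 9.81 / 1000 = 12.3606 kN/m³.
The plate makes 38° with the vertical, i.e. θ = 90° − 38° = 52° to the horizontal. Measuring y along the incline from the free-surface line, vertical depth h = y·sinθ with sinθ = 0.788011.
The centroid lies 1.58/2 = 0.79 m below the top edge, so y_c = 4.86 + 0.79 = 5.65 m and h_c = 5.65 × 0.788011 = 4.45226 m.
A = 2.5 × 1.58 = 3.95 m².
Resultant F = γ·h_c·A = 12.3606 × 4.45226 × 3.95 = 217.379 kN.
I_c = b·h³/12 = 2.5 × 1.58³/12 = 0.821732 m⁴.
Centre of pressure: y_p = y_c + I_c/(y_c·A) = 5.65 + 0.821732/(5.65 × 3.95) = 5.65 + 0.0368201 = 5.68682 m along the plane.
Vertically, h_p = y_p·sinθ = 5.68682 × 0.788011 = 4.48128 m.

h_p = 4.481 m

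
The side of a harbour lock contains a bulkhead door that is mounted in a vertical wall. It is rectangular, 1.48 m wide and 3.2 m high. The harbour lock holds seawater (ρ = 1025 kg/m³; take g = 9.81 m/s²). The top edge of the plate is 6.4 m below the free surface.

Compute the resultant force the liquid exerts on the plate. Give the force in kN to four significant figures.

γ = ρg = 1025 × 9.81 / 1000 = 10.05525 kN/m³.
The centroid lies 3.2/2 = 1.6 m below the top edge, so the centroid depth is h_c = 6.4 + 1.6 = 8 m.
A = 1.48 × 3.2 = 4.736 m².
Resultant F = γ·h_c·A = 10.05525 × 8 × 4.736 = 380.973 kN.

F ≈ 381.0 kN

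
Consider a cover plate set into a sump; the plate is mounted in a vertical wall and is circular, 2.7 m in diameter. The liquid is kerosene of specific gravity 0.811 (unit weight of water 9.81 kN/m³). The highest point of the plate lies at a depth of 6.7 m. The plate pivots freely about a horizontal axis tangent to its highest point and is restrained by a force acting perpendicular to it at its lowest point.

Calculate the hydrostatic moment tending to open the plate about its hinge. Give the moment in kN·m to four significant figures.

γ = 0.811 × 9.81 = 7.95591 kN/m³.
The centroid is at the centre, 1.35 m below the top of the plate, so the centroid depth is h_c = 6.7 + 1.35 = 8.05 m.
A = π(1.35)² = 5.72555 m².
Resultant F = γ·h_c·A = 7.95591 × 8.05 × 5.72555 = 366.693 kN.
I_c = πr⁴/4 = π × 1.35⁴/4 = 2.6087 m⁴.
Centre of pressure: y_p = y_c + I_c/(y_c·A) = 8.05 + 2.6087/(8.05 × 5.72555) = 8.05 + 0.0565993 = 8.1066 m along the plane.
The resultant acts 1.35 + 0.0565993 = 1.4066 m (along the plate) below the hinge at the top edge, so the moment about the hinge is M = F × 1.4066 = 366.693 × 1.4066 = 515.79 kN·m.

M ≈ 515.8 kN·m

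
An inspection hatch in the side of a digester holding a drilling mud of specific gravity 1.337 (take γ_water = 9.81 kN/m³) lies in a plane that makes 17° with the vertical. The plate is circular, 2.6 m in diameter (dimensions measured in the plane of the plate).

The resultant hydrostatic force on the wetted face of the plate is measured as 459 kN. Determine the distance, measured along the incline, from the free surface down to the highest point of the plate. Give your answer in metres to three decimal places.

γ = 1.337 × 9.81 = 13.11597 kN/m³.
A = π(1.3)² = 5.30929 m².
From F = γ·h_c·A, the centroid depth is h_c = 459/(13.11597 × 5.30929) = 6.59137 m.
The plate makes 17° with the vertical, i.e. θ = 90° − 17° = 73° to the horizontal. Measuring y along the incline from the free-surface line, vertical depth h = y·sinθ with sinθ = 0.956305.
Along the incline, y_c = h_c/sinθ = 6.59137/0.956305 = 6.89254 m.
The centroid is at the centre, 1.3 m below the top of the plate, so the highest point sits at y_top = 6.89254 − 1.3 = 5.59254 m along the incline.

y_top ≈ 5.593 m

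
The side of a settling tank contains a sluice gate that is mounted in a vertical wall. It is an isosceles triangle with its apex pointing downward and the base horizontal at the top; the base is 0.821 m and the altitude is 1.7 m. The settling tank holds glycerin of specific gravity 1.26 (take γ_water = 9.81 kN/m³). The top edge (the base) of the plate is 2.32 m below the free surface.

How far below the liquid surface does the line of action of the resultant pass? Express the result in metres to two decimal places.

γ = 1.26 × 9.81 = 12.3606 kN/m³.
With the apex down, the centroid sits h/3 = 1.7/3 = 0.566667 m below the base (the top edge), so the centroid depth is h_c = 2.32 + 0.566667 = 2.88667 m.
A = ½ × 0.821 × 1.7 = 0.69785 m².
Resultant F = γ·h_c·A = 12.3606 × 2.88667 × 0.69785 = 24.9 kN.
I_c = b·h³/36 = 0.821 × 1.7³/36 = 0.112044 m⁴.
Centre of pressure: y_p = y_c + I_c/(y_c·A) = 2.88667 + 0.112044/(2.88667 × 0.69785) = 2.88667 + 0.0556198 = 2.94229 m along the plane.

h_p = 2.94 m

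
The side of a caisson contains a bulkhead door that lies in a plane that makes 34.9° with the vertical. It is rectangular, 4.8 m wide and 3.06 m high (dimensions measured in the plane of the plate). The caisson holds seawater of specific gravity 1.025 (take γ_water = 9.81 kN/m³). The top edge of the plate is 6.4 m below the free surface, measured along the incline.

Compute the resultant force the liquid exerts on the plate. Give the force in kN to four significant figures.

γ = 1.025 × 9.81 = 10.05525 kN/m³.
The plate makes 34.9° with the vertical, i.e. θ = 90° − 34.9° = 55.1° to the horizontal. Measuring y along the incline from the free-surface line, vertical depth h = y·sinθ with sinθ = 0.820152.
The centroid lies 3.06/2 = 1.53 m below the top edge, so y_c = 6.4 + 1.53 = 7.93 m and h_c = 7.93 × 0.820152 = 6.50381 m.
A = 4.8 × 3.06 = 14.688 m².
Resultant F = γ·h_c·A = 10.05525 × 6.50381 × 14.688 = 960.558 kN.

F ≈ 960.6 kN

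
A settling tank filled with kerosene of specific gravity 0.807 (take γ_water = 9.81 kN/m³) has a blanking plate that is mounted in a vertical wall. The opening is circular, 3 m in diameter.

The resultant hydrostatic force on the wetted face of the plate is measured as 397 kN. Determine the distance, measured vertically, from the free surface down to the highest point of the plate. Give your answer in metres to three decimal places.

d_top ≈ 5.594 m

γ = 0.807 × 9.81 = 7.91667 kN/m³.
A = π(1.5)² = 7.06858 m².
From F = γ·h_c·A, the centroid depth is h_c = 397/(7.91667 × 7.06858) = 7.0944 m.
The centroid is at the centre, 1.5 m below the top of the plate, so the highest point sits at h_top = 7.0944 − 1.5 = 5.5944 m below the surface.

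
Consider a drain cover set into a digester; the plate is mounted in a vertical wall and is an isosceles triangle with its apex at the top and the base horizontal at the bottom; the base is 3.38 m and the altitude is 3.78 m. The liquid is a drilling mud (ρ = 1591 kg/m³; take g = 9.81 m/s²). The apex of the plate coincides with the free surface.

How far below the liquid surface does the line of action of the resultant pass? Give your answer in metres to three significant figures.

γ = ρg = 1591 × 9.81 / 1000 = 15.60771 kN/m³.
With the apex up, the centroid sits 2h/3 = 2 × 3.78/3 = 2.52 m below the apex, so the centroid depth is h_c = 2.52 m.
A = ½ × 3.38 × 3.78 = 6.3882 m².
Resultant F = γ·h_c·A = 15.60771 × 2.52 × 6.3882 = 251.257 kN.
I_c = b·h³/36 = 3.38 × 3.78³/36 = 5.07095 m⁴.
Centre of pressure: y_p = y_c + I_c/(y_c·A) = 2.52 + 5.07095/(2.52 × 6.3882) = 2.52 + 0.315 = 2.835 m along the plane.

h_p = 2.84 m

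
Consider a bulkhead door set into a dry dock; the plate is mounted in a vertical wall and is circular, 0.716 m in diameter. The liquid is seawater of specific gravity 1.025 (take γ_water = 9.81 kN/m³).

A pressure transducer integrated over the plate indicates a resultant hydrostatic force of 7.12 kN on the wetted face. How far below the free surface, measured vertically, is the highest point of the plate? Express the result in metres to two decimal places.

d_top ≈ 1.40 m

γ = 1.025 × 9.81 = 10.05525 kN/m³.
A = π(0.358)² = 0.402639 m².
From F = γ·h_c·A, the centroid depth is h_c = 7.12/(10.05525 × 0.402639) = 1.75862 m.
The centroid is at the centre, 0.358 m below the top of the plate, so the highest point sits at h_top = 1.75862 − 0.358 = 1.40062 m below the surface.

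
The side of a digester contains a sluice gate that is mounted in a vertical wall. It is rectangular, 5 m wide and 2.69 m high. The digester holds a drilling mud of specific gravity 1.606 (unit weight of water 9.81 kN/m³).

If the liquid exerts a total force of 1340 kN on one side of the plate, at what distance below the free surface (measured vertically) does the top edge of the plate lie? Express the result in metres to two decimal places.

d_top ≈ 4.98 m

γ = 1.606 × 9.81 = 15.75486 kN/m³.
A = 5 × 2.69 = 13.45 m².
From F = γ·h_c·A, the centroid depth is h_c = 1340/(15.75486 × 13.45) = 6.32365 m.
The centroid lies 2.69/2 = 1.345 m below the top edge, so the top edge sits at h_top = 6.32365 − 1.345 = 4.97865 m below the surface.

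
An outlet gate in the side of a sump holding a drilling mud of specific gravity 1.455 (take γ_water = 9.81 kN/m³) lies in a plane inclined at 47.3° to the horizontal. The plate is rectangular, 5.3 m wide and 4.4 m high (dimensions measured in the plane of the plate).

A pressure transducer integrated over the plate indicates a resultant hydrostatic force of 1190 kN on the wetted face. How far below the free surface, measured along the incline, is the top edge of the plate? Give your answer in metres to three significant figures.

γ = 1.455 × 9.81 = 14.27355 kN/m³.
A = 5.3 × 4.4 = 23.32 m².
From F = γ·h_c·A, the centroid depth is h_c = 1190/(14.27355 × 23.32) = 3.57509 m.
Let θ = 47.3° be the plate's angle to the horizontal; measure y along the incline from where the plane meets the free surface. Vertical depth h = y·sinθ with sinθ = 0.734915.
Along the incline, y_c = h_c/sinθ = 3.57509/0.734915 = 4.86463 m.
The centroid lies 4.4/2 = 2.2 m below the top edge, so the top edge sits at y_top = 4.86463 − 2.2 = 2.66463 m along the incline.

y_top ≈ 2.66 m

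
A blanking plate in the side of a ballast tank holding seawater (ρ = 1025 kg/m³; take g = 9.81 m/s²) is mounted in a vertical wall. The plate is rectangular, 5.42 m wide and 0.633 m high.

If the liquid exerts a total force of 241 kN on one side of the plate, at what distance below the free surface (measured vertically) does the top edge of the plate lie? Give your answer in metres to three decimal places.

γ = ρg = 1025 × 9.81 / 1000 = 10.05525 kN/m³.
A = 5.42 × 0.633 = 3.43086 m².
From F = γ·h_c·A, the centroid depth is h_c = 241/(10.05525 × 3.43086) = 6.98588 m.
The centroid lies 0.633/2 = 0.3165 m below the top edge, so the top edge sits at h_top = 6.98588 − 0.3165 = 6.66938 m below the surface.

d_top ≈ 6.669 m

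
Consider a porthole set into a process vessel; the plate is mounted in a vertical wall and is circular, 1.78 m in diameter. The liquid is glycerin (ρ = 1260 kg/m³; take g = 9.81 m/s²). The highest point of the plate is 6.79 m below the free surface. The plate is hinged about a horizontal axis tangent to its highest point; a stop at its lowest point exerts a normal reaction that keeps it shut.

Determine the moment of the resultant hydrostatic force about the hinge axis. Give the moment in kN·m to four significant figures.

γ = ρg = 1260 × 9.81 / 1000 = 12.3606 kN/m³.
The centroid is at the centre, 0.89 m below the top of the plate, so the centroid depth is h_c = 6.79 + 0.89 = 7.68 m.
A = π(0.89)² = 2.48846 m².
Resultant F = γ·h_c·A = 12.3606 × 7.68 × 2.48846 = 236.228 kN.
I_c = πr⁴/4 = π × 0.89⁴/4 = 0.492776 m⁴.
Centre of pressure: y_p = y_c + I_c/(y_c·A) = 7.68 + 0.492776/(7.68 × 2.48846) = 7.68 + 0.0257844 = 7.70578 m along the plane.
The resultant acts 0.89 + 0.0257844 = 0.915784 m (along the plate) below the hinge at the top edge, so the moment about the hinge is M = F × 0.915784 = 236.228 × 0.915784 = 216.334 kN·m.

M ≈ 216.3 kN·m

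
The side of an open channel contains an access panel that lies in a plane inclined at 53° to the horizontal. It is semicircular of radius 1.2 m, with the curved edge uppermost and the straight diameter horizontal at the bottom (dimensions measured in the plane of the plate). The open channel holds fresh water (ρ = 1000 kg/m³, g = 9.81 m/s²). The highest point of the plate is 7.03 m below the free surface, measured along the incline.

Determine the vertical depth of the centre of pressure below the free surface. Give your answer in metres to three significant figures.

γ = ρg = 1000 × 9.81 = 9810 N/m³ = 9.81 kN/m³.
Let θ = 53° be the plate's angle to the horizontal; measure y along the incline from where the plane meets the free surface. Vertical depth h = y·sinθ with sinθ = 0.798636.
The centroid lies 4r/(3π) = 0.509296 m above the diameter, so r − 4r/(3π) = 1.2 − 0.509296 = 0.690704 m below the topmost point, so y_c = 7.03 + 0.690704 = 7.7207 m and h_c = 7.7207 × 0.798636 = 6.16603 m.
A = πr²/2 = π × 1.2²/2 = 2.26195 m².
Resultant F = γ·h_c·A = 9.81 × 6.16603 × 2.26195 = 136.823 kN.
I_c = (π/8 − 8/(9π))·r⁴ = 0.109757 × 1.2⁴ = 0.227592 m⁴.
Centre of pressure: y_p = y_c + I_c/(y_c·A) = 7.7207 + 0.227592/(7.7207 × 2.26195) = 7.7207 + 0.0130322 = 7.73373 m along the plane.
Vertically, h_p = y_p·sinθ = 7.73373 × 0.798636 = 6.17644 m.

h_p = 6.18 m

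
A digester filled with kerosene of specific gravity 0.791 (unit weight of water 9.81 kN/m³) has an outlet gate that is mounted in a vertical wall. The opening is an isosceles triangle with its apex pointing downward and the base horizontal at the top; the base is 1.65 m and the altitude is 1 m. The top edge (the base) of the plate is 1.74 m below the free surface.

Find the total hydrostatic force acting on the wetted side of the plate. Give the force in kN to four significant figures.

γ = 0.791 × 9.81 = 7.75971 kN/m³.
With the apex down, the centroid sits h/3 = 1/3 = 0.333333 m below the base (the top edge), so the centroid depth is h_c = 1.74 + 0.333333 = 2.07333 m.
A = ½ × 1.65 × 1 = 0.825 m².
Resultant F = γ·h_c·A = 7.75971 × 2.07333 × 0.825 = 13.273 kN.

F ≈ 13.27 kN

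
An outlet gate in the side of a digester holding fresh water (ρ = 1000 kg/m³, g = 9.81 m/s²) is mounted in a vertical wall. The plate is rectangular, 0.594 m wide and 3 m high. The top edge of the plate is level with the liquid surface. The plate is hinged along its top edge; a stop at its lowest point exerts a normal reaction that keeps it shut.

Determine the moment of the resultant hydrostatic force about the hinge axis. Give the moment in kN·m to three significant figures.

M ≈ 52.4 kN·m

γ = ρg = 1000 × 9.81 = 9810 N/m³ = 9.81 kN/m³.
The centroid lies 3/2 = 1.5 m below the top edge, so the centroid depth is h_c = 1.5 m.
A = 0.594 × 3 = 1.782 m².
Resultant F = γ·h_c·A = 9.81 × 1.5 × 1.782 = 26.2221 kN.
I_c = b·h³/12 = 0.594 × 3³/12 = 1.3365 m⁴.
Centre of pressure: y_p = y_c + I_c/(y_c·A) = 1.5 + 1.3365/(1.5 × 1.782) = 1.5 + 0.5 = 2 m along the plane.
The resultant acts 1.5 + 0.5 = 2 m (along the plate) below the hinge at the top edge, so the moment about the hinge is M = F × 2 = 26.2221 × 2 = 52.4442 kN·m.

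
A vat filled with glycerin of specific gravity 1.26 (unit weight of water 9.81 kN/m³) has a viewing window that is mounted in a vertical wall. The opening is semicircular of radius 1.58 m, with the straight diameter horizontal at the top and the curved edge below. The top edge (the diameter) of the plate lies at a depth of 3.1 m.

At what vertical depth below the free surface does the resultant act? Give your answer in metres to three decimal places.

γ = 1.26 × 9.81 = 12.3606 kN/m³.
The centroid of a semicircle lies 4r/(3π) = 0.670573 m from the diameter, here below the top edge, so the centroid depth is h_c = 3.1 + 0.670573 = 3.77057 m.
A = πr²/2 = π × 1.58²/2 = 3.92134 m².
Resultant F = γ·h_c·A = 12.3606 × 3.77057 × 3.92134 = 182.76 kN.
I_c = (π/8 − 8/(9π))·r⁴ = 0.109757 × 1.58⁴ = 0.684007 m⁴.
Centre of pressure: y_p = y_c + I_c/(y_c·A) = 3.77057 + 0.684007/(3.77057 × 3.92134) = 3.77057 + 0.0462614 = 3.81683 m along the plane.

h_p = 3.817 m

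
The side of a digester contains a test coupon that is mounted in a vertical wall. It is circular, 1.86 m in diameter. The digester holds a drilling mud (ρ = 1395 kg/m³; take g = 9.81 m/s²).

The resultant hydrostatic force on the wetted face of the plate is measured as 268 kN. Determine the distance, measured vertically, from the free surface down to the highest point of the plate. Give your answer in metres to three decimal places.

γ = ρg = 1395 × 9.81 / 1000 = 13.68495 kN/m³.
A = π(0.93)² = 2.71716 m².
From F = γ·h_c·A, the centroid depth is h_c = 268/(13.68495 × 2.71716) = 7.20736 m.
The centroid is at the centre, 0.93 m below the top of the plate, so the highest point sits at h_top = 7.20736 − 0.93 = 6.27736 m below the surface.

d_top ≈ 6.277 m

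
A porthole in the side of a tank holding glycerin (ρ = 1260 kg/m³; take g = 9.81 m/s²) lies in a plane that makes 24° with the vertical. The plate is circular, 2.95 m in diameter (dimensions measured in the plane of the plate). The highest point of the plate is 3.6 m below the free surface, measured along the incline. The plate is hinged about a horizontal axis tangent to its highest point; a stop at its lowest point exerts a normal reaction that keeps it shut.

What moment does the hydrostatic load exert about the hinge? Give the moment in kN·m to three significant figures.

M ≈ 620 kN·m

γ = ρg = 1260 × 9.81 / 1000 = 12.3606 kN/m³.
The plate makes 24° with the vertical, i.e. θ = 90° − 24° = 66° to the horizontal. Measuring y along the incline from the free-surface line, vertical depth h = y·sinθ with sinθ = 0.913545.
The centroid is at the centre, 1.475 m below the top of the plate, so y_c = 3.6 + 1.475 = 5.075 m and h_c = 5.075 × 0.913545 = 4.63624 m.
A = π(1.475)² = 6.83493 m².
Resultant F = γ·h_c·A = 12.3606 × 4.63624 × 6.83493 = 391.687 kN.
I_c = πr⁴/4 = π × 1.475⁴/4 = 3.71756 m⁴.
Centre of pressure: y_p = y_c + I_c/(y_c·A) = 5.075 + 3.71756/(5.075 × 6.83493) = 5.075 + 0.107174 = 5.18217 m along the plane.
The resultant acts 1.475 + 0.107174 = 1.58217 m (along the plate) below the hinge at the top edge, so the moment about the hinge is M = F × 1.58217 = 391.687 × 1.58217 = 619.715 kN·m.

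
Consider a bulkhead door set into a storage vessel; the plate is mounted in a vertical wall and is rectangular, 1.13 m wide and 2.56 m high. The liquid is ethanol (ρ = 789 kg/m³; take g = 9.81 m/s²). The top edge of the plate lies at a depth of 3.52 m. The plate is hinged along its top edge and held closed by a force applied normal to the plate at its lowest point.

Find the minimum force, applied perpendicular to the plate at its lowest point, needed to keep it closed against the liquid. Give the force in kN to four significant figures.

P ≈ 58.51 kN

γ = ρg = 789 × 9.81 / 1000 = 7.74009 kN/m³.
The centroid lies 2.56/2 = 1.28 m below the top edge, so the centroid depth is h_c = 3.52 + 1.28 = 4.8 m.
A = 1.13 × 2.56 = 2.8928 m².
Resultant F = γ·h_c·A = 7.74009 × 4.8 × 2.8928 = 107.475 kN.
I_c = b·h³/12 = 1.13 × 2.56³/12 = 1.57985 m⁴.
Centre of pressure: y_p = y_c + I_c/(y_c·A) = 4.8 + 1.57985/(4.8 × 2.8928) = 4.8 + 0.113777 = 4.91378 m along the plane.
The resultant acts 1.28 + 0.113777 = 1.39378 m (along the plate) below the hinge at the top edge, so the moment about the hinge is M = F × 1.39378 = 107.475 × 1.39378 = 149.797 kN·m.
A normal force at the bottom, 2.56 m from the hinge, must supply this moment: P = 149.797/2.56 = 58.5145 kN.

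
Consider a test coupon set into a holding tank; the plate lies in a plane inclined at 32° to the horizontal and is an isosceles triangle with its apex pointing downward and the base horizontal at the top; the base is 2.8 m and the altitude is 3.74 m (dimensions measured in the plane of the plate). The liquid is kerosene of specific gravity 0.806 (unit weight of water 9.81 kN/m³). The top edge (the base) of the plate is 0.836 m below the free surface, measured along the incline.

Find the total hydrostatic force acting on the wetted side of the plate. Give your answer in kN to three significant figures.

γ = 0.806 × 9.81 = 7.90686 kN/m³.
Let θ = 32° be the plate's angle to the horizontal; measure y along the incline from where the plane meets the free surface. Vertical depth h = y·sinθ with sinθ = 0.529919.
With the apex down, the centroid sits h/3 = 3.74/3 = 1.24667 m below the base (the top edge), so y_c = 0.836 + 1.24667 = 2.08267 m and h_c = 2.08267 × 0.529919 = 1.10365 m.
A = ½ × 2.8 × 3.74 = 5.236 m².
Resultant F = γ·h_c·A = 7.90686 × 1.10365 × 5.236 = 45.6915 kN.

F ≈ 45.7 kN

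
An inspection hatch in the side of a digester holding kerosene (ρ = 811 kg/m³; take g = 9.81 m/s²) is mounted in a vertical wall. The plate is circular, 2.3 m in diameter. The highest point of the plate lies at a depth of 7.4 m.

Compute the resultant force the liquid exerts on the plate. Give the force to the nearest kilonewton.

γ = ρg = 811 × 9.81 / 1000 = 7.95591 kN/m³.
The centroid is at the centre, 1.15 m below the top of the plate, so the centroid depth is h_c = 7.4 + 1.15 = 8.55 m.
A = π(1.15)² = 4.15476 m².
Resultant F = γ·h_c·A = 7.95591 × 8.55 × 4.15476 = 282.619 kN.

F ≈ 283 kN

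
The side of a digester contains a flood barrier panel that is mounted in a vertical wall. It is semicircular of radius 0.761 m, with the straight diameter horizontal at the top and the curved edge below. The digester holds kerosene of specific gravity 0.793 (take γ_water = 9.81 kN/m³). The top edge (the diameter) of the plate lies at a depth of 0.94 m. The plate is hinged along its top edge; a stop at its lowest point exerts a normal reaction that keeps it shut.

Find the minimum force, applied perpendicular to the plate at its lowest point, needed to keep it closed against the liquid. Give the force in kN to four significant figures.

γ = 0.793 × 9.81 = 7.77933 kN/m³.
The centroid of a semicircle lies 4r/(3π) = 0.322978 m from the diameter, here below the top edge, so the centroid depth is h_c = 0.94 + 0.322978 = 1.26298 m.
A = πr²/2 = π × 0.761²/2 = 0.909681 m².
Resultant F = γ·h_c·A = 7.77933 × 1.26298 × 0.909681 = 8.93774 kN.
I_c = (π/8 − 8/(9π))·r⁴ = 0.109757 × 0.761⁴ = 0.0368104 m⁴.
Centre of pressure: y_p = y_c + I_c/(y_c·A) = 1.26298 + 0.0368104/(1.26298 × 0.909681) = 1.26298 + 0.0320394 = 1.29502 m along the plane.
The resultant acts 0.322978 + 0.0320394 = 0.355017 m (along the plate) below the hinge at the top edge, so the moment about the hinge is M = F × 0.355017 = 8.93774 × 0.355017 = 3.17305 kN·m.
A normal force at the bottom, 0.761 m from the hinge, must supply this moment: P = 3.17305/0.761 = 4.16958 kN.

P ≈ 4.170 kN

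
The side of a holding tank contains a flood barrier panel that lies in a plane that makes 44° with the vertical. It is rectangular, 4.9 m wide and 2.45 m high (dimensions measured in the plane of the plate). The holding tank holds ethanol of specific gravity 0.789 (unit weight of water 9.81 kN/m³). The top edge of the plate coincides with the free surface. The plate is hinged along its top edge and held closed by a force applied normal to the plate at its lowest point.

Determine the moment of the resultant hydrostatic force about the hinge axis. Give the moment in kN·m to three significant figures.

γ = 0.789 × 9.81 = 7.74009 kN/m³.
The plate makes 44° with the vertical, i.e. θ = 90° − 44° = 46° to the horizontal. Measuring y along the incline from the free-surface line, vertical depth h = y·sinθ with sinθ = 0.719340.
The centroid lies 2.45/2 = 1.225 m below the top edge, so y_c = 1.225 m and h_c = 1.225 × 0.719340 = 0.881192 m.
A = 4.9 × 2.45 = 12.005 m².
Resultant F = γ·h_c·A = 7.74009 × 0.881192 × 12.005 = 81.8802 kN.
I_c = b·h³/12 = 4.9 × 2.45³/12 = 6.005 m⁴.
Centre of pressure: y_p = y_c + I_c/(y_c·A) = 1.225 + 6.005/(1.225 × 12.005) = 1.225 + 0.408333 = 1.63333 m along the plane.
The resultant acts 1.225 + 0.408333 = 1.63333 m (along the plate) below the hinge at the top edge, so the moment about the hinge is M = F × 1.63333 = 81.8802 × 1.63333 = 133.737 kN·m.

M ≈ 134 kN·m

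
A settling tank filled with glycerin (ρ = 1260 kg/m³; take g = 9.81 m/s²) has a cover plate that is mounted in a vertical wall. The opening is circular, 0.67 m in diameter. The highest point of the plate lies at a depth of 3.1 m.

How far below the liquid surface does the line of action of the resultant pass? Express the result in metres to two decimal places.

h_p = 3.44 m

γ = ρg = 1260 × 9.81 / 1000 = 12.3606 kN/m³.
The centroid is at the centre, 0.335 m below the top of the plate, so the centroid depth is h_c = 3.1 + 0.335 = 3.435 m.
A = π(0.335)² = 0.352565 m².
Resultant F = γ·h_c·A = 12.3606 × 3.435 × 0.352565 = 14.9694 kN.
I_c = πr⁴/4 = π × 0.335⁴/4 = 0.00989166 m⁴.
Centre of pressure: y_p = y_c + I_c/(y_c·A) = 3.435 + 0.00989166/(3.435 × 0.352565) = 3.435 + 0.00816777 = 3.44317 m along the plane.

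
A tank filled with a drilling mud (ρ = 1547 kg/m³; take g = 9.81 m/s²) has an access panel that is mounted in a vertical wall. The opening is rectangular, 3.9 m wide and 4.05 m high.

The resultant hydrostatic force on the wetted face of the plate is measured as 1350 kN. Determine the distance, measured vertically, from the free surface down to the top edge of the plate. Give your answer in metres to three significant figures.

d_top ≈ 3.61 m

γ = ρg = 1547 × 9.81 / 1000 = 15.17607 kN/m³.
A = 3.9 × 4.05 = 15.795 m².
From F = γ·h_c·A, the centroid depth is h_c = 1350/(15.17607 × 15.795) = 5.6319 m.
The centroid lies 4.05/2 = 2.025 m below the top edge, so the top edge sits at h_top = 5.6319 − 2.025 = 3.6069 m below the surface.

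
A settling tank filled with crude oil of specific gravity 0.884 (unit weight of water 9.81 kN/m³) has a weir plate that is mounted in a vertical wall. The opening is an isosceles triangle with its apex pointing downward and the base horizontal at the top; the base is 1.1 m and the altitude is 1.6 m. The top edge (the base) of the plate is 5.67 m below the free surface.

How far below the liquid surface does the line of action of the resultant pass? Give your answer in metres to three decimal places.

γ = 0.884 × 9.81 = 8.67204 kN/m³.
With the apex down, the centroid sits h/3 = 1.6/3 = 0.533333 m below the base (the top edge), so the centroid depth is h_c = 5.67 + 0.533333 = 6.20333 m.
A = ½ × 1.1 × 1.6 = 0.88 m².
Resultant F = γ·h_c·A = 8.67204 × 6.20333 × 0.88 = 47.3401 kN.
I_c = b·h³/36 = 1.1 × 1.6³/36 = 0.125156 m⁴.
Centre of pressure: y_p = y_c + I_c/(y_c·A) = 6.20333 + 0.125156/(6.20333 × 0.88) = 6.20333 + 0.0229268 = 6.22626 m along the plane.

h_p = 6.226 m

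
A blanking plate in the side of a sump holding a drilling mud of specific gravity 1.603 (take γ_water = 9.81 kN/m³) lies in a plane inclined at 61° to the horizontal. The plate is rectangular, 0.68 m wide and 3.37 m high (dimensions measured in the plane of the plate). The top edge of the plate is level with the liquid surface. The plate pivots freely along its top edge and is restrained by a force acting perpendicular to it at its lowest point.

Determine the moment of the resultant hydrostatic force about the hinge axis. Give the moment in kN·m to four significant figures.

M ≈ 119.3 kN·m

γ = 1.603 × 9.81 = 15.72543 kN/m³.
Let θ = 61° be the plate's angle to the horizontal; measure y along the incline from where the plane meets the free surface. Vertical depth h = y·sinθ with sinθ = 0.874620.
The centroid lies 3.37/2 = 1.685 m below the top edge, so y_c = 1.685 m and h_c = 1.685 × 0.874620 = 1.47373 m.
A = 0.68 × 3.37 = 2.2916 m².
Resultant F = γ·h_c·A = 15.72543 × 1.47373 × 2.2916 = 53.1079 kN.
I_c = b·h³/12 = 0.68 × 3.37³/12 = 2.16879 m⁴.
Centre of pressure: y_p = y_c + I_c/(y_c·A) = 1.685 + 2.16879/(1.685 × 2.2916) = 1.685 + 0.561667 = 2.24667 m along the plane.
The resultant acts 1.685 + 0.561667 = 2.24667 m (along the plate) below the hinge at the top edge, so the moment about the hinge is M = F × 2.24667 = 53.1079 × 2.24667 = 119.316 kN·m.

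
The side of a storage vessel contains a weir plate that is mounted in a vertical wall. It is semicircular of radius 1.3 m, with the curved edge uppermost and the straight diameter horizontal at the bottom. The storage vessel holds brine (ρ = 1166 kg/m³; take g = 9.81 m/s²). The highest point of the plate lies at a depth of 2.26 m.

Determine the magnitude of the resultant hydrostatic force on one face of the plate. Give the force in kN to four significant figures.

F ≈ 91.35 kN

γ = ρg = 1166 × 9.81 / 1000 = 11.43846 kN/m³.
The centroid lies 4r/(3π) = 0.551737 m above the diameter, so r − 4r/(3π) = 1.3 − 0.551737 = 0.748263 m below the topmost point, so the centroid depth is h_c = 2.26 + 0.748263 = 3.00826 m.
A = πr²/2 = π × 1.3²/2 = 2.65465 m².
Resultant F = γ·h_c·A = 11.43846 × 3.00826 × 2.65465 = 91.3461 kN.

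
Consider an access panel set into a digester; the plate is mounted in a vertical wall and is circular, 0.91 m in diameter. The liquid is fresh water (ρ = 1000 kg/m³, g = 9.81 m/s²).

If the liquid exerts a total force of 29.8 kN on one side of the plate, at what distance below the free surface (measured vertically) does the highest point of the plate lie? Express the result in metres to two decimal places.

γ = ρg = 1000 × 9.81 = 9810 N/m³ = 9.81 kN/m³.
A = π(0.455)² = 0.650388 m².
From F = γ·h_c·A, the centroid depth is h_c = 29.8/(9.81 × 0.650388) = 4.67062 m.
The centroid is at the centre, 0.455 m below the top of the plate, so the highest point sits at h_top = 4.67062 − 0.455 = 4.21562 m below the surface.

d_top ≈ 4.22 m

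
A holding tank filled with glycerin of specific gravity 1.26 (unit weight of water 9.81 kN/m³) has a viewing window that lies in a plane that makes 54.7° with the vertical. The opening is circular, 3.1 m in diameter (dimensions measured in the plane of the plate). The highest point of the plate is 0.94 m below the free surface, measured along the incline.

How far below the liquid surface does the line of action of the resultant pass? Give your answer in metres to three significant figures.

h_p = 1.58 m

γ = 1.26 × 9.81 = 12.3606 kN/m³.
The plate makes 54.7° with the vertical, i.e. θ = 90° − 54.7° = 35.3° to the horizontal. Measuring y along the incline from the free-surface line, vertical depth h = y·sinθ with sinθ = 0.577858.
The centroid is at the centre, 1.55 m below the top of the plate, so y_c = 0.94 + 1.55 = 2.49 m and h_c = 2.49 × 0.577858 = 1.43887 m.
A = π(1.55)² = 7.54768 m².
Resultant F = γ·h_c·A = 12.3606 × 1.43887 × 7.54768 = 134.238 kN.
I_c = πr⁴/4 = π × 1.55⁴/4 = 4.53332 m⁴.
Centre of pressure: y_p = y_c + I_c/(y_c·A) = 2.49 + 4.53332/(2.49 × 7.54768) = 2.49 + 0.241215 = 2.73122 m along the plane.
Vertically, h_p = y_p·sinθ = 2.73122 × 0.577858 = 1.57826 m.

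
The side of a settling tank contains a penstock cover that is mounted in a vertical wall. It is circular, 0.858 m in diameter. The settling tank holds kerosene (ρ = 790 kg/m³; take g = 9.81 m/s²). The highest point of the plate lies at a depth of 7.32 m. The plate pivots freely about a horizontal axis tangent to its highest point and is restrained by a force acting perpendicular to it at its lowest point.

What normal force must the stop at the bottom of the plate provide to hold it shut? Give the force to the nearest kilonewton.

P ≈ 18 kN

γ = ρg = 790 × 9.81 / 1000 = 7.7499 kN/m³.
The centroid is at the centre, 0.429 m below the top of the plate, so the centroid depth is h_c = 7.32 + 0.429 = 7.749 m.
A = π(0.429)² = 0.578182 m².
Resultant F = γ·h_c·A = 7.7499 × 7.749 × 0.578182 = 34.7221 kN.
I_c = πr⁴/4 = π × 0.429⁴/4 = 0.0266023 m⁴.
Centre of pressure: y_p = y_c + I_c/(y_c·A) = 7.749 + 0.0266023/(7.749 × 0.578182) = 7.749 + 0.00593757 = 7.75494 m along the plane.
The resultant acts 0.429 + 0.00593757 = 0.434938 m (along the plate) below the hinge at the top edge, so the moment about the hinge is M = F × 0.434938 = 34.7221 × 0.434938 = 15.102 kN·m.
A normal force at the bottom, 0.858 m from the hinge, must supply this moment: P = 15.102/0.858 = 17.6014 kN.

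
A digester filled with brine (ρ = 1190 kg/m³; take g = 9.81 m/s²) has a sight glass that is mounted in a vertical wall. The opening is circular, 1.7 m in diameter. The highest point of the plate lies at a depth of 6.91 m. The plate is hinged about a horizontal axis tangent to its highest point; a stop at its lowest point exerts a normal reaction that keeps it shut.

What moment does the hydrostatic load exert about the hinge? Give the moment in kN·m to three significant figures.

M ≈ 180 kN·m

γ = ρg = 1190 × 9.81 / 1000 = 11.6739 kN/m³.
The centroid is at the centre, 0.85 m below the top of the plate, so the centroid depth is h_c = 6.91 + 0.85 = 7.76 m.
A = π(0.85)² = 2.2698 m².
Resultant F = γ·h_c·A = 11.6739 × 7.76 × 2.2698 = 205.62 kN.
I_c = πr⁴/4 = π × 0.85⁴/4 = 0.409983 m⁴.
Centre of pressure: y_p = y_c + I_c/(y_c·A) = 7.76 + 0.409983/(7.76 × 2.2698) = 7.76 + 0.0232764 = 7.78328 m along the plane.
The resultant acts 0.85 + 0.0232764 = 0.873276 m (along the plate) below the hinge at the top edge, so the moment about the hinge is M = F × 0.873276 = 205.62 × 0.873276 = 179.563 kN·m.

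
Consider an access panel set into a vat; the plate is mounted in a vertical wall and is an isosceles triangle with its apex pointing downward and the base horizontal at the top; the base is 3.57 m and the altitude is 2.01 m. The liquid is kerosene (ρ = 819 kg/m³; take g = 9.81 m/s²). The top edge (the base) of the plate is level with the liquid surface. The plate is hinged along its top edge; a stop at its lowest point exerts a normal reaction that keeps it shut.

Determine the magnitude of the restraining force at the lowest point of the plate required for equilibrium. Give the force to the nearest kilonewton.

P ≈ 10 kN

γ = ρg = 819 × 9.81 / 1000 = 8.03439 kN/m³.
With the apex down, the centroid sits h/3 = 2.01/3 = 0.67 m below the base (the top edge), so the centroid depth is h_c = 0.67 m.
A = ½ × 3.57 × 2.01 = 3.58785 m².
Resultant F = γ·h_c·A = 8.03439 × 0.67 × 3.58785 = 19.3135 kN.
I_c = b·h³/36 = 3.57 × 2.01³/36 = 0.805293 m⁴.
Centre of pressure: y_p = y_c + I_c/(y_c·A) = 0.67 + 0.805293/(0.67 × 3.58785) = 0.67 + 0.335 = 1.005 m along the plane.
The resultant acts 0.67 + 0.335 = 1.005 m (along the plate) below the hinge at the top edge, so the moment about the hinge is M = F × 1.005 = 19.3135 × 1.005 = 19.4101 kN·m.
A normal force at the bottom, 2.01 m from the hinge, must supply this moment: P = 19.4101/2.01 = 9.65677 kN.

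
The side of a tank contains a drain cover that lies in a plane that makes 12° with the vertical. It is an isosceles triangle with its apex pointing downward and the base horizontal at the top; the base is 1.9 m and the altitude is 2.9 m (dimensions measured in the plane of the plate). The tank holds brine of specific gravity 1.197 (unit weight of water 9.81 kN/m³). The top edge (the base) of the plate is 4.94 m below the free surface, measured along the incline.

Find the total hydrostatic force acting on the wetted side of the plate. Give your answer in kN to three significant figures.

γ = 1.197 × 9.81 = 11.74257 kN/m³.
The plate makes 12° with the vertical, i.e. θ = 90° − 12° = 78° to the horizontal. Measuring y along the incline from the free-surface line, vertical depth h = y·sinθ with sinθ = 0.978148.
With the apex down, the centroid sits h/3 = 2.9/3 = 0.966667 m below the base (the top edge), so y_c = 4.94 + 0.966667 = 5.90667 m and h_c = 5.90667 × 0.978148 = 5.7776 m.
A = ½ × 1.9 × 2.9 = 2.755 m².
Resultant F = γ·h_c·A = 11.74257 × 5.7776 × 2.755 = 186.91 kN.

F ≈ 187 kN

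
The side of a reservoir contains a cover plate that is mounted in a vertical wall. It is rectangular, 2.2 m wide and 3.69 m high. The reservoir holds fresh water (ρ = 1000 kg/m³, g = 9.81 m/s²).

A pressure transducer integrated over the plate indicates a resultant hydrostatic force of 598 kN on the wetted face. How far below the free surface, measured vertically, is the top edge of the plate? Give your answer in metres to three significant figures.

d_top ≈ 5.66 m

γ = ρg = 1000 × 9.81 = 9810 N/m³ = 9.81 kN/m³.
A = 2.2 × 3.69 = 8.118 m².
From F = γ·h_c·A, the centroid depth is h_c = 598/(9.81 × 8.118) = 7.50902 m.
The centroid lies 3.69/2 = 1.845 m below the top edge, so the top edge sits at h_top = 7.50902 − 1.845 = 5.66402 m below the surface.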